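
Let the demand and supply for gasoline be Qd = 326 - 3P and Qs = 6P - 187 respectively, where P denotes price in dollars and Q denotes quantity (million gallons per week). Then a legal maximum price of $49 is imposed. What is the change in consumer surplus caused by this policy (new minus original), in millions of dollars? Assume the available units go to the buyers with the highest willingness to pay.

472

In a free market, 326 - 3P = 6P - 187 gives the equilibrium P* = 57, Q* = 155.
Since 49 < 57, the ceiling is binding.
At P = 49: Qd = 326 - 3·49 = 179 and Qs = 6·49 - 187 = 107.
Consumer surplus without the control is ½ · (326/3 - 57) · 155 = 24025/6.
With the ceiling, 107 units are sold at 49 (assume they go to the highest-value buyers). The demand price at Q = 107 is 73, so CS = ½ · [(326/3 - 49) + (73 - 49)] · 107 = 26857/6.
Change in consumer surplus = 26857/6 - 24025/6 = 472.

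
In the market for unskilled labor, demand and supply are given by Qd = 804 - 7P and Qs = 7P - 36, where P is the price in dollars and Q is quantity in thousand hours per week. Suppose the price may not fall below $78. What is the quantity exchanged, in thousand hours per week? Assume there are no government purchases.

258

In a free market, 804 - 7P = 7P - 36 gives the equilibrium P* = 60, Q* = 384.
Since 78 > 60, the floor is binding.
At P = 78: Qd = 804 - 7·78 = 258 and Qs = 7·78 - 36 = 510.
The quantity actually transacted is the short side, demand: 258.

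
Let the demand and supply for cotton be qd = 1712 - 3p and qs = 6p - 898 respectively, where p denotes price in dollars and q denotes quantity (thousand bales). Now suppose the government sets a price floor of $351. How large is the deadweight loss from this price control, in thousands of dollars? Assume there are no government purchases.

Setting quantity demanded equal to quantity supplied, 1712 - 3p = 6p - 898, gives p* = 290 and q* = 842.
Since 351 > 290, the floor is binding.
At p = 351: qd = 1712 - 3·351 = 659 and qs = 6·351 - 898 = 1208.
Quantity traded falls to 659. At q = 659 the demand price is (1712 - 659)/3 = 351 and the supply price is (898 + 659)/6 = 259.5.
Deadweight loss = ½ · (351 - 259.5) · (842 - 659) = ½ · 91.5 · 183 = 8372.25.

8372.25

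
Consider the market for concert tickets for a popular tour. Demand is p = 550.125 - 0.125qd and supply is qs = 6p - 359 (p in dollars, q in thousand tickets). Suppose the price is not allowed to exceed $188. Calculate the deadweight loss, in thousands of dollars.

121296

Rearranging demand gives qd = 4401 - 8p. Without the control the market clears where 4401 - 8p = 6p - 359, i.e. p* = 340 and q* = 1681.
Since 188 < 340, the ceiling is binding.
At p = 188: qd = 4401 - 8·188 = 2897 and qs = 6·188 - 359 = 769.
Quantity traded falls to 769. At q = 769 the demand price is (4401 - 769)/8 = 454 and the supply price is (359 + 769)/6 = 188.
Deadweight loss = ½ · (454 - 188) · (1681 - 769) = ½ · 266 · 912 = 121296.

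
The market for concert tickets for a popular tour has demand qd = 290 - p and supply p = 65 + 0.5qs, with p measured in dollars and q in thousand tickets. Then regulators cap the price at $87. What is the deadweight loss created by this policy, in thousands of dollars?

Rearranging supply gives qs = 2p - 130. Equilibrium: 290 - p = 2p - 130, so 420 = 3p and p* = 140, q* = 150.
Since 87 < 140, the ceiling is binding.
At p = 87: qd = 290 - 87 = 203 and qs = 2·87 - 130 = 44.
Quantity traded falls to 44. At q = 44 the demand price is 290 - 44 = 246 and the supply price is (130 + 44)/2 = 87.
Deadweight loss = ½ · (246 - 87) · (150 - 44) = ½ · 159 · 106 = 8427.

8427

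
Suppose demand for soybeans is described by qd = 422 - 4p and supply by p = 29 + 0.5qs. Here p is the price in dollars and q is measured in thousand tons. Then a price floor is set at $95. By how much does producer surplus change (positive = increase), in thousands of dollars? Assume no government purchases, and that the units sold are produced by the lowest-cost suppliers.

-270

Rearranging supply gives qs = 2p - 58. Without the control the market clears where 422 - 4p = 2p - 58, i.e. p* = 80 and q* = 102.
Since 95 > 80, the floor is binding.
At p = 95: qd = 422 - 4·95 = 42 and qs = 2·95 - 58 = 132.
Producer surplus without the control is ½ · (80 - 29) · 102 = 2601.
With the floor, 42 units are sold at 95. The supply price at q = 42 is 50, so PS = ½ · [(95 - 29) + (95 - 50)] · 42 = 2331.
Change in producer surplus = 2331 - 2601 = -270.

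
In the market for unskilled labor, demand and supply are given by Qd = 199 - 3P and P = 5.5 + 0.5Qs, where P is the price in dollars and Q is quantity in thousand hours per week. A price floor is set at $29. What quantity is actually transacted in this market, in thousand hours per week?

73

Rearranging supply gives Qs = 2P - 11. In a free market, 199 - 3P = 2P - 11 gives the equilibrium P* = 42, Q* = 73.
The floor of 29 is below the equilibrium price 42, so it is not binding; the market clears at P* = 42, Q* = 73.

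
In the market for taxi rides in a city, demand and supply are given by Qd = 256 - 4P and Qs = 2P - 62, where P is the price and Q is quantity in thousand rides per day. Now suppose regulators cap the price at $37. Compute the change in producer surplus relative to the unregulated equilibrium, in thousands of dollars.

-448

Setting quantity demanded equal to quantity supplied, 256 - 4P = 2P - 62, gives P* = 53 and Q* = 44.
Since 37 < 53, the ceiling is binding.
At P = 37: Qd = 256 - 4·37 = 108 and Qs = 2·37 - 62 = 12.
Producer surplus without the control is ½ · (53 - 31) · 44 = 484.
With the ceiling, producers sell 12 units at 37, so PS = ½ · (37 - 31) · 12 = 36.
Change in producer surplus = 36 - 484 = -448.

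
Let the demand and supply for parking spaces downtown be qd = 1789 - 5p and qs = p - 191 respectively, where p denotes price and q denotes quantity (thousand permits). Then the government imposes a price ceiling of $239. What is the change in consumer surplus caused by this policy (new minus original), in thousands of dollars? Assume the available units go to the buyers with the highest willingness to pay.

3539.9

Setting quantity demanded equal to quantity supplied, 1789 - 5p = p - 191, gives p* = 330 and q* = 139.
Since 239 < 330, the ceiling is binding.
At p = 239: qd = 1789 - 5·239 = 594 and qs = 239 - 191 = 48.
Consumer surplus without the control is ½ · (357.8 - 330) · 139 = 1932.1.
With the ceiling, 48 units are sold at 239 (assume they go to the highest-value buyers). The demand price at q = 48 is 348.2, so CS = ½ · [(357.8 - 239) + (348.2 - 239)] · 48 = 5472.
Change in consumer surplus = 5472 - 1932.1 = 3539.9.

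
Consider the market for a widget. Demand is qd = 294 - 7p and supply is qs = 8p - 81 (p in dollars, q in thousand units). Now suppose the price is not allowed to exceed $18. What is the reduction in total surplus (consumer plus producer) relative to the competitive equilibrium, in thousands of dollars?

Setting quantity demanded equal to quantity supplied, 294 - 7p = 8p - 81, gives p* = 25 and q* = 119.
Because the ceiling (18) lies below the market-clearing price, it is binding.
At p = 18: qd = 294 - 7·18 = 168 and qs = 8·18 - 81 = 63.
Quantity traded falls to 63. At q = 63 the demand price is (294 - 63)/7 = 33 and the supply price is (81 + 63)/8 = 18.
Deadweight loss = ½ · (33 - 18) · (119 - 63) = ½ · 15 · 56 = 420.

420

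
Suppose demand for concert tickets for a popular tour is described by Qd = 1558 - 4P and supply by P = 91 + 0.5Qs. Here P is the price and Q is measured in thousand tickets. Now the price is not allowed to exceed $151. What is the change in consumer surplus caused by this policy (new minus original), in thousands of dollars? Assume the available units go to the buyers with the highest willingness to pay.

Rearranging supply gives Qs = 2P - 182. Setting quantity demanded equal to quantity supplied, 1558 - 4P = 2P - 182, gives P* = 290 and Q* = 398.
Since 151 < 290, the ceiling is binding.
At P = 151: Qd = 1558 - 4·151 = 954 and Qs = 2·151 - 182 = 120.
Consumer surplus without the control is ½ · (389.5 - 290) · 398 = 19800.5.
With the ceiling, 120 units are sold at 151 (assume they go to the highest-value buyers). The demand price at Q = 120 is 359.5, so CS = ½ · [(389.5 - 151) + (359.5 - 151)] · 120 = 26820.
Change in consumer surplus = 26820 - 19800.5 = 7019.5.

7019.5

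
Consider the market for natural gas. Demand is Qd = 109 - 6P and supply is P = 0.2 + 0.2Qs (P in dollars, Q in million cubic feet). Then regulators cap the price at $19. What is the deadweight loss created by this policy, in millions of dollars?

Rearranging supply gives Qs = 5P - 1. Equilibrium: 109 - 6P = 5P - 1, so 110 = 11P and P* = 10, Q* = 49.
The ceiling of 19 is above the equilibrium price 10, so it is not binding; the market clears at P* = 10, Q* = 49.
Since the control does not bind, no trades are prevented and deadweight loss is zero.

0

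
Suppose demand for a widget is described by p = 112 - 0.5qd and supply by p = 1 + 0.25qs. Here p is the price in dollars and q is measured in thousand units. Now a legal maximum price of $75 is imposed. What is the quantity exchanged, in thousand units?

148

Rearranging demand gives qd = 224 - 2p; rearranging supply gives qs = 4p - 4. Without the control the market clears where 224 - 2p = 4p - 4, i.e. p* = 38 and q* = 148.
The ceiling of 75 is above the equilibrium price 38, so it is not binding; the market clears at p* = 38, q* = 148.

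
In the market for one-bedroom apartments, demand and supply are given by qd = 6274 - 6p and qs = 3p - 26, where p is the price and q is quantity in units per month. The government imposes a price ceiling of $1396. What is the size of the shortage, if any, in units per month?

Equilibrium: 6274 - 6p = 3p - 26, so 6300 = 9p and p* = 700, q* = 2074.
The ceiling of 1396 is above the equilibrium price 700, so it is not binding; the market clears at p* = 700, q* = 2074.
Since the control does not bind, there is no shortage.

0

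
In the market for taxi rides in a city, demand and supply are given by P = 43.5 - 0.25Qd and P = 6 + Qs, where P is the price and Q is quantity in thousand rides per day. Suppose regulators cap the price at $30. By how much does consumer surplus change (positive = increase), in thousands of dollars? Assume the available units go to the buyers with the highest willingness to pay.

139.5

Rearranging demand gives Qd = 174 - 4P; rearranging supply gives Qs = P - 6. Setting quantity demanded equal to quantity supplied, 174 - 4P = P - 6, gives P* = 36 and Q* = 30.
Since 30 < 36, the ceiling is binding.
At P = 30: Qd = 174 - 4·30 = 54 and Qs = 30 - 6 = 24.
Consumer surplus without the control is ½ · (43.5 - 36) · 30 = 112.5.
With the ceiling, 24 units are sold at 30 (assume they go to the highest-value buyers). The demand price at Q = 24 is 37.5, so CS = ½ · [(43.5 - 30) + (37.5 - 30)] · 24 = 252.
Change in consumer surplus = 252 - 112.5 = 139.5.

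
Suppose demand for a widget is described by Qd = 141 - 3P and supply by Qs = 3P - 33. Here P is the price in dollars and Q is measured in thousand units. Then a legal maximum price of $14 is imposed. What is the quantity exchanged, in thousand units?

Setting quantity demanded equal to quantity supplied, 141 - 3P = 3P - 33, gives P* = 29 and Q* = 54.
Because the ceiling (14) lies below the market-clearing price, it is binding.
At P = 14: Qd = 141 - 3·14 = 99 and Qs = 3·14 - 33 = 9.
The quantity actually transacted is the short side, supply: 9.

9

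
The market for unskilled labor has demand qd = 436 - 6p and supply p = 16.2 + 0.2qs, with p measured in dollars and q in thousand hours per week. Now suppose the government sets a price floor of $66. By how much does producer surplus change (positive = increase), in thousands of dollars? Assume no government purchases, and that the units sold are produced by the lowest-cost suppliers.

Rearranging supply gives qs = 5p - 81. Equilibrium: 436 - 6p = 5p - 81, so 517 = 11p and p* = 47, q* = 154.
Since 66 > 47, the floor is binding.
At p = 66: qd = 436 - 6·66 = 40 and qs = 5·66 - 81 = 249.
Producer surplus without the control is ½ · (47 - 16.2) · 154 = 2371.6.
With the floor, 40 units are sold at 66. The supply price at q = 40 is 24.2, so PS = ½ · [(66 - 16.2) + (66 - 24.2)] · 40 = 1832.
Change in producer surplus = 1832 - 2371.6 = -539.6.

-539.6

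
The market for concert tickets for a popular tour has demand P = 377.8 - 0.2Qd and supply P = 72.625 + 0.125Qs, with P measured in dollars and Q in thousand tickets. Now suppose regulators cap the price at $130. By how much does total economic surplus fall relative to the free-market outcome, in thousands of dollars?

37440

Rearranging demand gives Qd = 1889 - 5P; rearranging supply gives Qs = 8P - 581. Setting quantity demanded equal to quantity supplied, 1889 - 5P = 8P - 581, gives P* = 190 and Q* = 939.
Because the ceiling (130) lies below the market-clearing price, it is binding.
At P = 130: Qd = 1889 - 5·130 = 1239 and Qs = 8·130 - 581 = 459.
Quantity traded falls to 459. At Q = 459 the demand price is (1889 - 459)/5 = 286 and the supply price is (581 + 459)/8 = 130.
Deadweight loss = ½ · (286 - 130) · (939 - 459) = ½ · 156 · 480 = 37440.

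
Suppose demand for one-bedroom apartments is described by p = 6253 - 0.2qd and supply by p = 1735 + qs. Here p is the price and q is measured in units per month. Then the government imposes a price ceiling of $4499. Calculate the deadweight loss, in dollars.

601200.6

Rearranging demand gives qd = 31265 - 5p; rearranging supply gives qs = p - 1735. In a free market, 31265 - 5p = p - 1735 gives the equilibrium p* = 5500, q* = 3765.
The ceiling of 4499 is below the equilibrium price 5500, so it binds.
At p = 4499: qd = 31265 - 5·4499 = 8770 and qs = 4499 - 1735 = 2764.
Quantity traded falls to 2764. At q = 2764 the demand price is (31265 - 2764)/5 = 5700.2 and the supply price is 1735 + 2764 = 4499.
Deadweight loss = ½ · (5700.2 - 4499) · (3765 - 2764) = ½ · 1201.2 · 1001 = 601200.6.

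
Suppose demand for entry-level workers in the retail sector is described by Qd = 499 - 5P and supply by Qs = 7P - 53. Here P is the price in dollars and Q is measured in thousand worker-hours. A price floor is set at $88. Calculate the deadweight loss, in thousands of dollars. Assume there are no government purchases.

7560

Setting quantity demanded equal to quantity supplied, 499 - 5P = 7P - 53, gives P* = 46 and Q* = 269.
Since 88 > 46, the floor is binding.
At P = 88: Qd = 499 - 5·88 = 59 and Qs = 7·88 - 53 = 563.
Quantity traded falls to 59. At Q = 59 the demand price is (499 - 59)/5 = 88 and the supply price is (53 + 59)/7 = 16.
Deadweight loss = ½ · (88 - 16) · (269 - 59) = ½ · 72 · 210 = 7560.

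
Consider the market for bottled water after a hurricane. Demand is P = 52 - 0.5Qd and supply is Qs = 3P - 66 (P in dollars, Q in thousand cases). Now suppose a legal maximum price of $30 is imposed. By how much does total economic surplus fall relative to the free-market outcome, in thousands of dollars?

60

Rearranging demand gives Qd = 104 - 2P. In a free market, 104 - 2P = 3P - 66 gives the equilibrium P* = 34, Q* = 36.
The ceiling of 30 is below the equilibrium price 34, so it binds.
At P = 30: Qd = 104 - 2·30 = 44 and Qs = 3·30 - 66 = 24.
Quantity traded falls to 24. At Q = 24 the demand price is (104 - 24)/2 = 40 and the supply price is (66 + 24)/3 = 30.
Deadweight loss = ½ · (40 - 30) · (36 - 24) = ½ · 10 · 12 = 60.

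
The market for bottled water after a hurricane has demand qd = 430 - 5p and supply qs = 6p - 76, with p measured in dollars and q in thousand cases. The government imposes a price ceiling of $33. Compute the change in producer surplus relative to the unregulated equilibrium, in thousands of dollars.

In a free market, 430 - 5p = 6p - 76 gives the equilibrium p* = 46, q* = 200.
Since 33 < 46, the ceiling is binding.
At p = 33: qd = 430 - 5·33 = 265 and qs = 6·33 - 76 = 122.
Producer surplus without the control is ½ · (46 - 38/3) · 200 = 10000/3.
With the ceiling, producers sell 122 units at 33, so PS = ½ · (33 - 38/3) · 122 = 3721/3.
Change in producer surplus = 3721/3 - 10000/3 = -2093.

-2093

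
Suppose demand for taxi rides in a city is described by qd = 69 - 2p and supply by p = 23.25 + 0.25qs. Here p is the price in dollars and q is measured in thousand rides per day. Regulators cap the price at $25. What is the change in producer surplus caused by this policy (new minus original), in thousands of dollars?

-22

Rearranging supply gives qs = 4p - 93. In a free market, 69 - 2p = 4p - 93 gives the equilibrium p* = 27, q* = 15.
The ceiling of 25 is below the equilibrium price 27, so it binds.
At p = 25: qd = 69 - 2·25 = 19 and qs = 4·25 - 93 = 7.
Producer surplus without the control is ½ · (27 - 23.25) · 15 = 28.125.
With the ceiling, producers sell 7 units at 25, so PS = ½ · (25 - 23.25) · 7 = 6.125.
Change in producer surplus = 6.125 - 28.125 = -22.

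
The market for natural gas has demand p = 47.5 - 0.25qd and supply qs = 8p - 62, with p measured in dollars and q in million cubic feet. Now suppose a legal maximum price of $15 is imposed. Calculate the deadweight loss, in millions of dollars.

Rearranging demand gives qd = 190 - 4p. Equilibrium: 190 - 4p = 8p - 62, so 252 = 12p and p* = 21, q* = 106.
Because the ceiling (15) lies below the market-clearing price, it is binding.
At p = 15: qd = 190 - 4·15 = 130 and qs = 8·15 - 62 = 58.
Quantity traded falls to 58. At q = 58 the demand price is (190 - 58)/4 = 33 and the supply price is (62 + 58)/8 = 15.
Deadweight loss = ½ · (33 - 15) · (106 - 58) = ½ · 18 · 48 = 432.

432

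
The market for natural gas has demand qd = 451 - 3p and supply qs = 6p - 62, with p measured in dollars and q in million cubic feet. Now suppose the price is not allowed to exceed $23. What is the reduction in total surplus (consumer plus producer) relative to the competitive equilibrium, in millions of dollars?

10404

In a free market, 451 - 3p = 6p - 62 gives the equilibrium p* = 57, q* = 280.
Since 23 < 57, the ceiling is binding.
At p = 23: qd = 451 - 3·23 = 382 and qs = 6·23 - 62 = 76.
Quantity traded falls to 76. At q = 76 the demand price is (451 - 76)/3 = 125 and the supply price is (62 + 76)/6 = 23.
Deadweight loss = ½ · (125 - 23) · (280 - 76) = ½ · 102 · 204 = 10404.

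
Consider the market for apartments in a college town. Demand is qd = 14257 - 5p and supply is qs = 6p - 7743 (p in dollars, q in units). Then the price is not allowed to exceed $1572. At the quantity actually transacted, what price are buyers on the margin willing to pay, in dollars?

2513.6

Equilibrium: 14257 - 5p = 6p - 7743, so 22000 = 11p and p* = 2000, q* = 4257.
Since 1572 < 2000, the ceiling is binding.
At p = 1572: qd = 14257 - 5·1572 = 6397 and qs = 6·1572 - 7743 = 1689.
Only 1689 units reach the market. On the demand curve, the marginal buyer's willingness to pay at q = 1689 is (14257 - 1689)/5 = 2513.6.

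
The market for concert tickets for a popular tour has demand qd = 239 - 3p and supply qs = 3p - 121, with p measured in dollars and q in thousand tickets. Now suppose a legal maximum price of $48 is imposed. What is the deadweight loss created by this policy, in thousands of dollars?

Without the control the market clears where 239 - 3p = 3p - 121, i.e. p* = 60 and q* = 59.
The ceiling of 48 is below the equilibrium price 60, so it binds.
At p = 48: qd = 239 - 3·48 = 95 and qs = 3·48 - 121 = 23.
Quantity traded falls to 23. At q = 23 the demand price is (239 - 23)/3 = 72 and the supply price is (121 + 23)/3 = 48.
Deadweight loss = ½ · (72 - 48) · (59 - 23) = ½ · 24 · 36 = 432.

432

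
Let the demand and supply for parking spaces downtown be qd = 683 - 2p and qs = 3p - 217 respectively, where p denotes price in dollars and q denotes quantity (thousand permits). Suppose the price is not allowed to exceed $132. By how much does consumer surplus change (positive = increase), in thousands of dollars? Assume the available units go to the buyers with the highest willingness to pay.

3408

Setting quantity demanded equal to quantity supplied, 683 - 2p = 3p - 217, gives p* = 180 and q* = 323.
Because the ceiling (132) lies below the market-clearing price, it is binding.
At p = 132: qd = 683 - 2·132 = 419 and qs = 3·132 - 217 = 179.
Consumer surplus without the control is ½ · (341.5 - 180) · 323 = 26082.25.
With the ceiling, 179 units are sold at 132 (assume they go to the highest-value buyers). The demand price at q = 179 is 252, so CS = ½ · [(341.5 - 132) + (252 - 132)] · 179 = 29490.25.
Change in consumer surplus = 29490.25 - 26082.25 = 3408.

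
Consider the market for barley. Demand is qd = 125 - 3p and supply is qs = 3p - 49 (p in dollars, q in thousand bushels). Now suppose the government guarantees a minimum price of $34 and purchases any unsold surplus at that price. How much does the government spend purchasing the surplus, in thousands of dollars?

1020

In a free market, 125 - 3p = 3p - 49 gives the equilibrium p* = 29, q* = 38.
Because the floor (34) lies above the market-clearing price, it is binding.
At p = 34: qd = 125 - 3·34 = 23 and qs = 3·34 - 49 = 53.
Surplus = qs - qd = 30.
Government expenditure = surplus × support price = 30 × 34 = 1020.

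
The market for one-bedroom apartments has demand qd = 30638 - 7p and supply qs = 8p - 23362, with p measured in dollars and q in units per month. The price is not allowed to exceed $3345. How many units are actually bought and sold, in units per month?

Setting quantity demanded equal to quantity supplied, 30638 - 7p = 8p - 23362, gives p* = 3600 and q* = 5438.
Since 3345 < 3600, the ceiling is binding.
At p = 3345: qd = 30638 - 7·3345 = 7223 and qs = 8·3345 - 23362 = 3398.
The quantity actually transacted is the short side, supply: 3398.

3398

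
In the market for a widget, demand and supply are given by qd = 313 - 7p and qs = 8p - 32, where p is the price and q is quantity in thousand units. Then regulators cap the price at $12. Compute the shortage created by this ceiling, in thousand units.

165

Without the control the market clears where 313 - 7p = 8p - 32, i.e. p* = 23 and q* = 152.
Because the ceiling (12) lies below the market-clearing price, it is binding.
At p = 12: qd = 313 - 7·12 = 229 and qs = 8·12 - 32 = 64.
Shortage = qd - qs = 229 - 64 = 165.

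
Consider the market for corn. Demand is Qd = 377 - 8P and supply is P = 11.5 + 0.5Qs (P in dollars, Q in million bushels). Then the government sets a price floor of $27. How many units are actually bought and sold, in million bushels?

57

Rearranging supply gives Qs = 2P - 23. In a free market, 377 - 8P = 2P - 23 gives the equilibrium P* = 40, Q* = 57.
The floor of 27 is below the equilibrium price 40, so it is not binding; the market clears at P* = 40, Q* = 57.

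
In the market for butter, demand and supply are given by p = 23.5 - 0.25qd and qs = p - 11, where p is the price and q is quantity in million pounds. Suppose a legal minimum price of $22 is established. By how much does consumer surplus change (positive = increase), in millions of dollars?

-8

Rearranging demand gives qd = 94 - 4p. In a free market, 94 - 4p = p - 11 gives the equilibrium p* = 21, q* = 10.
The floor of 22 is above the equilibrium price 21, so it binds.
At p = 22: qd = 94 - 4·22 = 6 and qs = 22 - 11 = 11.
Consumer surplus without the control is ½ · (23.5 - 21) · 10 = 12.5.
With the floor, consumers buy 6 units at 22, so CS = ½ · (23.5 - 22) · 6 = 4.5.
Change in consumer surplus = 4.5 - 12.5 = -8.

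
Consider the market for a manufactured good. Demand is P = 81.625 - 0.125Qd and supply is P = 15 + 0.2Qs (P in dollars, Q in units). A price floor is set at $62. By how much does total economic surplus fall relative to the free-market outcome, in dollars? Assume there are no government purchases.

374.4

Rearranging demand gives Qd = 653 - 8P; rearranging supply gives Qs = 5P - 75. Setting quantity demanded equal to quantity supplied, 653 - 8P = 5P - 75, gives P* = 56 and Q* = 205.
Since 62 > 56, the floor is binding.
At P = 62: Qd = 653 - 8·62 = 157 and Qs = 5·62 - 75 = 235.
Quantity traded falls to 157. At Q = 157 the demand price is (653 - 157)/8 = 62 and the supply price is (75 + 157)/5 = 46.4.
Deadweight loss = ½ · (62 - 46.4) · (205 - 157) = ½ · 15.6 · 48 = 374.4.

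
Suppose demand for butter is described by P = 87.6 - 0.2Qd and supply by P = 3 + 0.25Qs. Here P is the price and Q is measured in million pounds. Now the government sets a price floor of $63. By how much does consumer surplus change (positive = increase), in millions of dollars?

Rearranging demand gives Qd = 438 - 5P; rearranging supply gives Qs = 4P - 12. Equilibrium: 438 - 5P = 4P - 12, so 450 = 9P and P* = 50, Q* = 188.
Because the floor (63) lies above the market-clearing price, it is binding.
At P = 63: Qd = 438 - 5·63 = 123 and Qs = 4·63 - 12 = 240.
Consumer surplus without the control is ½ · (87.6 - 50) · 188 = 3534.4.
With the floor, consumers buy 123 units at 63, so CS = ½ · (87.6 - 63) · 123 = 1512.9.
Change in consumer surplus = 1512.9 - 3534.4 = -2021.5.

-2021.5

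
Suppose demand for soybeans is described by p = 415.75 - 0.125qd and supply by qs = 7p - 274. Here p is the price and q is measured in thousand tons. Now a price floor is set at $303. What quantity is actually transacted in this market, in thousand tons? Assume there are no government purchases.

Rearranging demand gives qd = 3326 - 8p. Setting quantity demanded equal to quantity supplied, 3326 - 8p = 7p - 274, gives p* = 240 and q* = 1406.
Because the floor (303) lies above the market-clearing price, it is binding.
At p = 303: qd = 3326 - 8·303 = 902 and qs = 7·303 - 274 = 1847.
The quantity actually transacted is the short side, demand: 902.

902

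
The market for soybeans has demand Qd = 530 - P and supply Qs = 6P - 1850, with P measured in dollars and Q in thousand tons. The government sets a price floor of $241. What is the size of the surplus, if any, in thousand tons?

0

Without the control the market clears where 530 - P = 6P - 1850, i.e. P* = 340 and Q* = 190.
Since 241 is below P* = 340, the floor does not bind and the free-market outcome prevails.
Since the control does not bind, there is no surplus.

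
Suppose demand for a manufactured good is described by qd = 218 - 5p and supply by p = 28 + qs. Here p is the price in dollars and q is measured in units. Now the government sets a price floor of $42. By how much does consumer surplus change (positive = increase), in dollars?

-10.5

Rearranging supply gives qs = p - 28. Without the control the market clears where 218 - 5p = p - 28, i.e. p* = 41 and q* = 13.
The floor of 42 is above the equilibrium price 41, so it binds.
At p = 42: qd = 218 - 5·42 = 8 and qs = 42 - 28 = 14.
Consumer surplus without the control is ½ · (43.6 - 41) · 13 = 16.9.
With the floor, consumers buy 8 units at 42, so CS = ½ · (43.6 - 42) · 8 = 6.4.
Change in consumer surplus = 6.4 - 16.9 = -10.5.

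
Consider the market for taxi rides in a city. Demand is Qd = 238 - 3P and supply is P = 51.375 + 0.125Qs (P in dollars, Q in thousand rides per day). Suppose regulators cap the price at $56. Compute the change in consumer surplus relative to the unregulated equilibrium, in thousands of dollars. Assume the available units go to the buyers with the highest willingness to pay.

15

Rearranging supply gives Qs = 8P - 411. Without the control the market clears where 238 - 3P = 8P - 411, i.e. P* = 59 and Q* = 61.
The ceiling of 56 is below the equilibrium price 59, so it binds.
At P = 56: Qd = 238 - 3·56 = 70 and Qs = 8·56 - 411 = 37.
Consumer surplus without the control is ½ · (238/3 - 59) · 61 = 3721/6.
With the ceiling, 37 units are sold at 56 (assume they go to the highest-value buyers). The demand price at Q = 37 is 67, so CS = ½ · [(238/3 - 56) + (67 - 56)] · 37 = 3811/6.
Change in consumer surplus = 3811/6 - 3721/6 = 15.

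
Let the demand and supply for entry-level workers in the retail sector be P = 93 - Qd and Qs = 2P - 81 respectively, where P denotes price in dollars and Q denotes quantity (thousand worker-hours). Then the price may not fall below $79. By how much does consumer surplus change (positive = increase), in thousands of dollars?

-514.5

Rearranging demand gives Qd = 93 - P. Setting quantity demanded equal to quantity supplied, 93 - P = 2P - 81, gives P* = 58 and Q* = 35.
Because the floor (79) lies above the market-clearing price, it is binding.
At P = 79: Qd = 93 - 79 = 14 and Qs = 2·79 - 81 = 77.
Consumer surplus without the control is ½ · (93 - 58) · 35 = 612.5.
With the floor, consumers buy 14 units at 79, so CS = ½ · (93 - 79) · 14 = 98.
Change in consumer surplus = 98 - 612.5 = -514.5.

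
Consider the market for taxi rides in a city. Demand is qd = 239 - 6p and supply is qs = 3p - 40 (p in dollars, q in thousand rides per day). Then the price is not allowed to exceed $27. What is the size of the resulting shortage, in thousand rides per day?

36

Equilibrium: 239 - 6p = 3p - 40, so 279 = 9p and p* = 31, q* = 53.
Since 27 < 31, the ceiling is binding.
At p = 27: qd = 239 - 6·27 = 77 and qs = 3·27 - 40 = 41.
Shortage = qd - qs = 77 - 41 = 36.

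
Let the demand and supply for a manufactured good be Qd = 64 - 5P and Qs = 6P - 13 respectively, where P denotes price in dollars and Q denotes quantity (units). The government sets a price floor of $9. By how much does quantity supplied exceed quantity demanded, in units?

22

Setting quantity demanded equal to quantity supplied, 64 - 5P = 6P - 13, gives P* = 7 and Q* = 29.
Because the floor (9) lies above the market-clearing price, it is binding.
At P = 9: Qd = 64 - 5·9 = 19 and Qs = 6·9 - 13 = 41.
Surplus = Qs - Qd = 41 - 19 = 22.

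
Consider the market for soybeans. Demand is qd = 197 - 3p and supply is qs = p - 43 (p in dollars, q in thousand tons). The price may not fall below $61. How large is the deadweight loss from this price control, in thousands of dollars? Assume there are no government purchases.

Without the control the market clears where 197 - 3p = p - 43, i.e. p* = 60 and q* = 17.
Since 61 > 60, the floor is binding.
At p = 61: qd = 197 - 3·61 = 14 and qs = 61 - 43 = 18.
Quantity traded falls to 14. At q = 14 the demand price is (197 - 14)/3 = 61 and the supply price is 43 + 14 = 57.
Deadweight loss = ½ · (61 - 57) · (17 - 14) = ½ · 4 · 3 = 6.

6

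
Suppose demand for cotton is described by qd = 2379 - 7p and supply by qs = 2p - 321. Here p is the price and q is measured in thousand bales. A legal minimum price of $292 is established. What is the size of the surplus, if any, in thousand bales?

0

Without the control the market clears where 2379 - 7p = 2p - 321, i.e. p* = 300 and q* = 279.
Since 292 is below p* = 300, the floor does not bind and the free-market outcome prevails.
Since the control does not bind, there is no surplus.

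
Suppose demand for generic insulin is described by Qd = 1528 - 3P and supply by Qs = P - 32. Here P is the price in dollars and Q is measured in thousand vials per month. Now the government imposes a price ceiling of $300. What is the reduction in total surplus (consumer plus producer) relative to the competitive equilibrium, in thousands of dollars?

5400

Without the control the market clears where 1528 - 3P = P - 32, i.e. P* = 390 and Q* = 358.
Since 300 < 390, the ceiling is binding.
At P = 300: Qd = 1528 - 3·300 = 628 and Qs = 300 - 32 = 268.
Quantity traded falls to 268. At Q = 268 the demand price is (1528 - 268)/3 = 420 and the supply price is 32 + 268 = 300.
Deadweight loss = ½ · (420 - 300) · (358 - 268) = ½ · 120 · 90 = 5400.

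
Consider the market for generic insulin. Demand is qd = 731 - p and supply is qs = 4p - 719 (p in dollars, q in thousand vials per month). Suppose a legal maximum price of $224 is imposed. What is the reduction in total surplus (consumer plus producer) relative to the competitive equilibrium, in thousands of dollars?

43560

Without the control the market clears where 731 - p = 4p - 719, i.e. p* = 290 and q* = 441.
Since 224 < 290, the ceiling is binding.
At p = 224: qd = 731 - 224 = 507 and qs = 4·224 - 719 = 177.
Quantity traded falls to 177. At q = 177 the demand price is 731 - 177 = 554 and the supply price is (719 + 177)/4 = 224.
Deadweight loss = ½ · (554 - 224) · (441 - 177) = ½ · 330 · 264 = 43560.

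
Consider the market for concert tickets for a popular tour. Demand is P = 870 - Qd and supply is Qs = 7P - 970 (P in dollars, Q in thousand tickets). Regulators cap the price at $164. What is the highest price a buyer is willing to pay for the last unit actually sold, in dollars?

Rearranging demand gives Qd = 870 - P. Setting quantity demanded equal to quantity supplied, 870 - P = 7P - 970, gives P* = 230 and Q* = 640.
Since 164 < 230, the ceiling is binding.
At P = 164: Qd = 870 - 164 = 706 and Qs = 7·164 - 970 = 178.
Only 178 units reach the market. On the demand curve, the marginal buyer's willingness to pay at Q = 178 is (870 - 178) = 692.

692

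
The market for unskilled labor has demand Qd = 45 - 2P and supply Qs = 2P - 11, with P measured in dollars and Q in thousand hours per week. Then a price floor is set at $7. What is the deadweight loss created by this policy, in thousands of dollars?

Setting quantity demanded equal to quantity supplied, 45 - 2P = 2P - 11, gives P* = 14 and Q* = 17.
The floor of 7 is below the equilibrium price 14, so it is not binding; the market clears at P* = 14, Q* = 17.
Since the control does not bind, no trades are prevented and deadweight loss is zero.

0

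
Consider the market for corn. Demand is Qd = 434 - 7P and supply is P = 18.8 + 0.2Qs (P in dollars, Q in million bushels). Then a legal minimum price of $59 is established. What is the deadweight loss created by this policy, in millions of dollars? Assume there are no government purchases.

Rearranging supply gives Qs = 5P - 94. In a free market, 434 - 7P = 5P - 94 gives the equilibrium P* = 44, Q* = 126.
The floor of 59 is above the equilibrium price 44, so it binds.
At P = 59: Qd = 434 - 7·59 = 21 and Qs = 5·59 - 94 = 201.
Quantity traded falls to 21. At Q = 21 the demand price is (434 - 21)/7 = 59 and the supply price is (94 + 21)/5 = 23.
Deadweight loss = ½ · (59 - 23) · (126 - 21) = ½ · 36 · 105 = 1890.

1890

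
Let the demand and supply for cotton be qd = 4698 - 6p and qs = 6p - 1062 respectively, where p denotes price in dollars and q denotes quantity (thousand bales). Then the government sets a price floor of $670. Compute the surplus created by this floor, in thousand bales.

Without the control the market clears where 4698 - 6p = 6p - 1062, i.e. p* = 480 and q* = 1818.
The floor of 670 is above the equilibrium price 480, so it binds.
At p = 670: qd = 4698 - 6·670 = 678 and qs = 6·670 - 1062 = 2958.
Surplus = qs - qd = 2958 - 678 = 2280.

2280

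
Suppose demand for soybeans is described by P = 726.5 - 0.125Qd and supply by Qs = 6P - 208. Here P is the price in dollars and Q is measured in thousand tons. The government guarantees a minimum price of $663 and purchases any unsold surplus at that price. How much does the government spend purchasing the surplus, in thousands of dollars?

2162706

Rearranging demand gives Qd = 5812 - 8P. Equilibrium: 5812 - 8P = 6P - 208, so 6020 = 14P and P* = 430, Q* = 2372.
Because the floor (663) lies above the market-clearing price, it is binding.
At P = 663: Qd = 5812 - 8·663 = 508 and Qs = 6·663 - 208 = 3770.
Surplus = Qs - Qd = 3262.
Government expenditure = surplus × support price = 3262 × 663 = 2162706.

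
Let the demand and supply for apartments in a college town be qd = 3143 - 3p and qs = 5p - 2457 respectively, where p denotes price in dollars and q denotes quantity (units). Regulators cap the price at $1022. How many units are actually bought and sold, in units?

1043

In a free market, 3143 - 3p = 5p - 2457 gives the equilibrium p* = 700, q* = 1043.
The ceiling of 1022 is above the equilibrium price 700, so it is not binding; the market clears at p* = 700, q* = 1043.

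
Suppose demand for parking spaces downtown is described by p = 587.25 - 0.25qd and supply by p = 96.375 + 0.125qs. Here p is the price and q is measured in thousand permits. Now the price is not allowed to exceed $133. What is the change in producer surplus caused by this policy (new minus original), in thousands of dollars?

Rearranging demand gives qd = 2349 - 4p; rearranging supply gives qs = 8p - 771. Equilibrium: 2349 - 4p = 8p - 771, so 3120 = 12p and p* = 260, q* = 1309.
Since 133 < 260, the ceiling is binding.
At p = 133: qd = 2349 - 4·133 = 1817 and qs = 8·133 - 771 = 293.
Producer surplus without the control is ½ · (260 - 96.375) · 1309 = 107092.5625.
With the ceiling, producers sell 293 units at 133, so PS = ½ · (133 - 96.375) · 293 = 5365.5625.
Change in producer surplus = 5365.5625 - 107092.5625 = -101727.

-101727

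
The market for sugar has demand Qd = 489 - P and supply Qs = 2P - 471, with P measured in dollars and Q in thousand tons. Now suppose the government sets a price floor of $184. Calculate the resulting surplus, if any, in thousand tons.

Without the control the market clears where 489 - P = 2P - 471, i.e. P* = 320 and Q* = 169.
Since 184 is below P* = 320, the floor does not bind and the free-market outcome prevails.
Since the control does not bind, there is no surplus.

0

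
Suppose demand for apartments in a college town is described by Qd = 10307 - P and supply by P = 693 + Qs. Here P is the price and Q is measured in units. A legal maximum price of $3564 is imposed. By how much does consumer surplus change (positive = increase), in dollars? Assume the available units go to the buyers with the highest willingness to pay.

3684208

Rearranging supply gives Qs = P - 693. Setting quantity demanded equal to quantity supplied, 10307 - P = P - 693, gives P* = 5500 and Q* = 4807.
The ceiling of 3564 is below the equilibrium price 5500, so it binds.
At P = 3564: Qd = 10307 - 3564 = 6743 and Qs = 3564 - 693 = 2871.
Consumer surplus without the control is ½ · (10307 - 5500) · 4807 = 11553624.5.
With the ceiling, 2871 units are sold at 3564 (assume they go to the highest-value buyers). The demand price at Q = 2871 is 7436, so CS = ½ · [(10307 - 3564) + (7436 - 3564)] · 2871 = 15237832.5.
Change in consumer surplus = 15237832.5 - 11553624.5 = 3684208.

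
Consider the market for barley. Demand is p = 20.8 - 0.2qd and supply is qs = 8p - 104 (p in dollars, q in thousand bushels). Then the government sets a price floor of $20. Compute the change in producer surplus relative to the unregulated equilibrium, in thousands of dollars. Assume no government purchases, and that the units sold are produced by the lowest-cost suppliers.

Rearranging demand gives qd = 104 - 5p. In a free market, 104 - 5p = 8p - 104 gives the equilibrium p* = 16, q* = 24.
Since 20 > 16, the floor is binding.
At p = 20: qd = 104 - 5·20 = 4 and qs = 8·20 - 104 = 56.
Producer surplus without the control is ½ · (16 - 13) · 24 = 36.
With the floor, 4 units are sold at 20. The supply price at q = 4 is 13.5, so PS = ½ · [(20 - 13) + (20 - 13.5)] · 4 = 27.
Change in producer surplus = 27 - 36 = -9.

-9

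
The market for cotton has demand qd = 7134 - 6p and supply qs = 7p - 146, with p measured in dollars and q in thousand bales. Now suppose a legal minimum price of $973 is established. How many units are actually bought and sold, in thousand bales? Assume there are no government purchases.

Setting quantity demanded equal to quantity supplied, 7134 - 6p = 7p - 146, gives p* = 560 and q* = 3774.
The floor of 973 is above the equilibrium price 560, so it binds.
At p = 973: qd = 7134 - 6·973 = 1296 and qs = 7·973 - 146 = 6665.
The quantity actually transacted is the short side, demand: 1296.

1296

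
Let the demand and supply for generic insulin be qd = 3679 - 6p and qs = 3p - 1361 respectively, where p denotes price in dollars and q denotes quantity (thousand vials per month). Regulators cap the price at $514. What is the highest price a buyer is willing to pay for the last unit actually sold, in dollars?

Equilibrium: 3679 - 6p = 3p - 1361, so 5040 = 9p and p* = 560, q* = 319.
Since 514 < 560, the ceiling is binding.
At p = 514: qd = 3679 - 6·514 = 595 and qs = 3·514 - 1361 = 181.
Only 181 units reach the market. On the demand curve, the marginal buyer's willingness to pay at q = 181 is (3679 - 181)/6 = 583.

583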